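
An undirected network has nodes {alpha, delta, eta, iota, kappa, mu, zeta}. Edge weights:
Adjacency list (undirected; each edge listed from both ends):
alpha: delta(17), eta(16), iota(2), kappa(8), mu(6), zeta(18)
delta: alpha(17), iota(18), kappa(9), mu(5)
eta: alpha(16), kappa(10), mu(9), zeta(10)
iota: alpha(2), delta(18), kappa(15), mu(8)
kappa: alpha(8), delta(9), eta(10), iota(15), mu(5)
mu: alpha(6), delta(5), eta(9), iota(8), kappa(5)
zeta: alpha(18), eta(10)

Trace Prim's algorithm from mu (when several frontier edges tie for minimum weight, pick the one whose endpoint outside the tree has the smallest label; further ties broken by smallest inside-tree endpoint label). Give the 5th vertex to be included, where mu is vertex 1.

Grow the tree from mu using Prim:
Step 1: cheapest edge leaving the tree is delta–mu (5); add delta.
Step 2: cheapest edge leaving the tree is kappa–mu (5); add kappa.
Step 3: cheapest edge leaving the tree is alpha–mu (6); add alpha.
Step 4: cheapest edge leaving the tree is alpha–iota (2); add iota.
Step 5: cheapest edge leaving the tree is eta–mu (9); add eta.
Step 6: cheapest edge leaving the tree is eta–zeta (10); add zeta.
Vertex order: mu, delta, kappa, alpha, iota, eta, zeta. The 5th vertex is iota.

iota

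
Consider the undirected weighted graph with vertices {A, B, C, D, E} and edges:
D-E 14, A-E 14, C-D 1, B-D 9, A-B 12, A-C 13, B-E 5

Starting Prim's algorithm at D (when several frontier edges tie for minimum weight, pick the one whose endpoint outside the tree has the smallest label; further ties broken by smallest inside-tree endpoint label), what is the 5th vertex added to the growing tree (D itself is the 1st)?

Prim, starting at D.
Step 1: frontier [C-D 1, B-D 9, D-E 14] → take C-D (1); add C.
Step 2: frontier [A-C 13, B-D 9, D-E 14] → take B-D (9); add B.
Step 3: frontier [B-E 5, A-B 12, A-C 13, D-E 14] → take B-E (5); add E.
Step 4: frontier [A-B 12, A-C 13, A-E 14] → take A-B (12); add A.
Vertex order: D, C, B, E, A. The 5th vertex is A.

A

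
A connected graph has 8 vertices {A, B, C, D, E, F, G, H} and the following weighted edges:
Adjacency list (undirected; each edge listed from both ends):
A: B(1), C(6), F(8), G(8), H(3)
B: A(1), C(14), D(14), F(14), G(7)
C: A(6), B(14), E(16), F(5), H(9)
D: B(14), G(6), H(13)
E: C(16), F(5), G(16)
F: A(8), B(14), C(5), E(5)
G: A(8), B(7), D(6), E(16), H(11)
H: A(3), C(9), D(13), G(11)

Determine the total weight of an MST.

Kruskal's algorithm — process edges by increasing weight (ties by edge label):
A–B (1): add — endpoints in different components.
A–H (3): add — endpoints in different components.
C–F (5): add — endpoints in different components.
E–F (5): add — endpoints in different components.
A–C (6): add — endpoints in different components.
D–G (6): add — endpoints in different components.
B–G (7): add — endpoints in different components.
MST edges: A–B, A–H, C–F, E–F, A–C, D–G, B–G; total weight 1+3+5+5+6+6+7 = 33.

33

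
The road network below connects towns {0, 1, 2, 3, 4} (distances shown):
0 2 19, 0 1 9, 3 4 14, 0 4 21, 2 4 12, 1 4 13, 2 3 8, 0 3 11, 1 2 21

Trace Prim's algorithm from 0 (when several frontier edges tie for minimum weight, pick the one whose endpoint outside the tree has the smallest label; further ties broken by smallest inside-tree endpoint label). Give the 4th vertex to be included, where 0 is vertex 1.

2

Prim, starting at 0.
Step 1: cheapest edge leaving the tree is 0 1 (9); add 1.
Step 2: cheapest edge leaving the tree is 0 3 (11); add 3.
Step 3: cheapest edge leaving the tree is 2 3 (8); add 2.
Step 4: cheapest edge leaving the tree is 2 4 (12); add 4.
Vertex order: 0, 1, 3, 2, 4. The 4th vertex is 2.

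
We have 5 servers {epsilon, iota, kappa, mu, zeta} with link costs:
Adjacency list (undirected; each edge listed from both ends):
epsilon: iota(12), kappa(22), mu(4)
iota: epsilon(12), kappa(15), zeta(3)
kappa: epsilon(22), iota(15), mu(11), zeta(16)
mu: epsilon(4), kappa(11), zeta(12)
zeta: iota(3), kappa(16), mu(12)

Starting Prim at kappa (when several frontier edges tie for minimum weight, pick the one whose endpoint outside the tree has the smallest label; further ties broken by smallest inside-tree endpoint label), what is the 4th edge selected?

Grow the tree from kappa using Prim:
Step 1: cheapest edge leaving the tree is kappa mu (11); add mu.
Step 2: cheapest edge leaving the tree is epsilon mu (4); add epsilon.
Step 3: cheapest edge leaving the tree is epsilon iota (12); add iota.
Step 4: cheapest edge leaving the tree is iota zeta (3); add zeta.
The 4th edge added is iota zeta.

iota-zeta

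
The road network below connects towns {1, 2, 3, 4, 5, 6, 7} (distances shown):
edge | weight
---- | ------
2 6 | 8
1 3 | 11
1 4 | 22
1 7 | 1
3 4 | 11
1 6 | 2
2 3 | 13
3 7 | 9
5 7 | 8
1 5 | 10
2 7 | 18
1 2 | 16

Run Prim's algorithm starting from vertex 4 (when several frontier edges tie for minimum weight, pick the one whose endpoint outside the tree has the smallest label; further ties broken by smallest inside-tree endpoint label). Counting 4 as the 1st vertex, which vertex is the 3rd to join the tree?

7

Grow the tree from 4 using Prim:
Step 1: cheapest edge leaving the tree is 3 4 (11); add 3.
Step 2: cheapest edge leaving the tree is 3 7 (9); add 7.
Step 3: cheapest edge leaving the tree is 1 7 (1); add 1.
Step 4: cheapest edge leaving the tree is 1 6 (2); add 6.
Step 5: cheapest edge leaving the tree is 2 6 (8); add 2.
Step 6: cheapest edge leaving the tree is 5 7 (8); add 5.
Vertex order: 4, 3, 7, 1, 6, 2, 5. The 3rd vertex is 7.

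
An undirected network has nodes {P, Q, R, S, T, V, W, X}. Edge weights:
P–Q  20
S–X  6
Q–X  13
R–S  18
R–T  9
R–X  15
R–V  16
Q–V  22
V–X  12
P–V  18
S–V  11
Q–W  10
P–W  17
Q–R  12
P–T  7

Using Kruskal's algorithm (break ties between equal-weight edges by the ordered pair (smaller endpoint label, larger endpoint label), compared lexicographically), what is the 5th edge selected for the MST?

S-V

Kruskal: consider edges lightest-first.
S–X (6): add — endpoints in different components.
P–T (7): add — endpoints in different components.
R–T (9): add — endpoints in different components.
Q–W (10): add — endpoints in different components.
S–V (11): add — endpoints in different components.
Q–R (12): add — endpoints in different components.
V–X (12): skip — V and X already connected.
Q–X (13): add — endpoints in different components.
The 5th edge added is S–V.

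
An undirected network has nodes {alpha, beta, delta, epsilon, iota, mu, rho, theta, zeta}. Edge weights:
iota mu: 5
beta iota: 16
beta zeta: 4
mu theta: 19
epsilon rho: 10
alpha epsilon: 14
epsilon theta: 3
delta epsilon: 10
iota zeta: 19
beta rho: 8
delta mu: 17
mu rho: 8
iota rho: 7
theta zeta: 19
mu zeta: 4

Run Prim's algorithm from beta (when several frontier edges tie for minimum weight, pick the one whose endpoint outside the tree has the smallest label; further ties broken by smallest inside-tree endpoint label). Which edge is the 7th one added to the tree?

delta-epsilon

Grow the tree from beta using Prim:
Step 1: cheapest edge leaving the tree is beta zeta (4); add zeta.
Step 2: cheapest edge leaving the tree is mu zeta (4); add mu.
Step 3: cheapest edge leaving the tree is iota mu (5); add iota.
Step 4: cheapest edge leaving the tree is iota rho (7); add rho.
Step 5: cheapest edge leaving the tree is epsilon rho (10); add epsilon.
Step 6: cheapest edge leaving the tree is epsilon theta (3); add theta.
Step 7: cheapest edge leaving the tree is delta epsilon (10); add delta.
Step 8: cheapest edge leaving the tree is alpha epsilon (14); add alpha.
The 7th edge added is delta epsilon.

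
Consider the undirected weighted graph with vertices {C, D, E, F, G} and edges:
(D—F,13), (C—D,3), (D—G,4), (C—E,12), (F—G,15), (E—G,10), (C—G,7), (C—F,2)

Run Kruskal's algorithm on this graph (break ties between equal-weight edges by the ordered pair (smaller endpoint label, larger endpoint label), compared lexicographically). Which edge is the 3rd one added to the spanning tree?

Kruskal's algorithm — process edges by increasing weight (ties by edge label):
C—F (2): add — endpoints in different components.
C—D (3): add — endpoints in different components.
D—G (4): add — endpoints in different components.
C—G (7): skip — C and G already connected.
E—G (10): add — endpoints in different components.
The 3rd edge added is D—G.

D-G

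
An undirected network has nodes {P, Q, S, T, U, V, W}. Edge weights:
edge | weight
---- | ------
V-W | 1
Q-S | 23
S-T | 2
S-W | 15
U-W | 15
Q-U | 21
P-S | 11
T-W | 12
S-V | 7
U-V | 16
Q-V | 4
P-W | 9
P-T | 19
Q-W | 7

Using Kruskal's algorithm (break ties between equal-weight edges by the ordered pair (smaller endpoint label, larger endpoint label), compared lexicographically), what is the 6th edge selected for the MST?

U-W

Kruskal: consider edges lightest-first.
V-W (1): add. Components now {P} {V,W} {S} {Q} {U} {T}
S-T (2): add. Components now {P} {V,W} {S,T} {Q} {U}
Q-V (4): add. Components now {P} {Q,V,W} {S,T} {U}
Q-W (7): skip — Q and W already connected.
S-V (7): add. Components now {P} {Q,S,T,V,W} {U}
P-W (9): add. Components now {P,Q,S,T,V,W} {U}
P-S (11): skip — P and S already connected.
T-W (12): skip — W and T already connected.
S-W (15): skip — S and W already connected.
U-W (15): add. Components now {P,Q,S,T,U,V,W}
The 6th edge added is U-W.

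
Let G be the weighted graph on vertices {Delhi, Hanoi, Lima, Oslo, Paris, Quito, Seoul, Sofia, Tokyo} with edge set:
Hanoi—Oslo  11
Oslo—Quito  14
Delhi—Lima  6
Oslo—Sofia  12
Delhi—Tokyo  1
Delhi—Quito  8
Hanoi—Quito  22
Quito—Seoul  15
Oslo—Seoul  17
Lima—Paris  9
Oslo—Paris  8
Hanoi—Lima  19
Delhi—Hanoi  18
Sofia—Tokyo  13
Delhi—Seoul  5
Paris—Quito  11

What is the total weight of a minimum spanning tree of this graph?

Kruskal: consider edges lightest-first.
Delhi—Tokyo (1): add — endpoints in different components.
Delhi—Seoul (5): add — endpoints in different components.
Delhi—Lima (6): add — endpoints in different components.
Delhi—Quito (8): add — endpoints in different components.
Oslo—Paris (8): add — endpoints in different components.
Lima—Paris (9): add — endpoints in different components.
Hanoi—Oslo (11): add — endpoints in different components.
Paris—Quito (11): skip — Quito and Paris already connected.
Oslo—Sofia (12): add — endpoints in different components.
MST edges: Delhi—Tokyo, Delhi—Seoul, Delhi—Lima, Delhi—Quito, Oslo—Paris, Lima—Paris, Hanoi—Oslo, Oslo—Sofia; total weight 1+5+6+8+8+9+11+12 = 60.

60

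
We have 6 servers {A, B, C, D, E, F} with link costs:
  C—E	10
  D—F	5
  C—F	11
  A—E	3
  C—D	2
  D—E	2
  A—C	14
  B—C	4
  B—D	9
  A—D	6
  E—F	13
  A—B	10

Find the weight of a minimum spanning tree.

Kruskal's algorithm — process edges by increasing weight (ties by edge label):
C—D (2): add — endpoints in different components.
D—E (2): add — endpoints in different components.
A—E (3): add — endpoints in different components.
B—C (4): add — endpoints in different components.
D—F (5): add — endpoints in different components.
MST edges: C—D, D—E, A—E, B—C, D—F; total weight 2+2+3+4+5 = 16.

16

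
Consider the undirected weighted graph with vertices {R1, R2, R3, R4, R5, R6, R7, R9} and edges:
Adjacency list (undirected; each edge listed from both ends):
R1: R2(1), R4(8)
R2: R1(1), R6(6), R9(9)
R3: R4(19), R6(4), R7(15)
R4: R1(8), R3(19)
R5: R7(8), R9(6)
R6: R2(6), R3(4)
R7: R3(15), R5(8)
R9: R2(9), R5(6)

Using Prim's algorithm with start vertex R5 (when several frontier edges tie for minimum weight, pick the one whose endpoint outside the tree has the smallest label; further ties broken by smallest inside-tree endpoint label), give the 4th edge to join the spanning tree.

R1-R2

Prim, starting at R5.
Step 1: cheapest edge leaving the tree is R5–R9 (6); add R9.
Step 2: cheapest edge leaving the tree is R5–R7 (8); add R7.
Step 3: cheapest edge leaving the tree is R2–R9 (9); add R2.
Step 4: cheapest edge leaving the tree is R1–R2 (1); add R1.
Step 5: cheapest edge leaving the tree is R2–R6 (6); add R6.
Step 6: cheapest edge leaving the tree is R3–R6 (4); add R3.
Step 7: cheapest edge leaving the tree is R1–R4 (8); add R4.
The 4th edge added is R1–R2.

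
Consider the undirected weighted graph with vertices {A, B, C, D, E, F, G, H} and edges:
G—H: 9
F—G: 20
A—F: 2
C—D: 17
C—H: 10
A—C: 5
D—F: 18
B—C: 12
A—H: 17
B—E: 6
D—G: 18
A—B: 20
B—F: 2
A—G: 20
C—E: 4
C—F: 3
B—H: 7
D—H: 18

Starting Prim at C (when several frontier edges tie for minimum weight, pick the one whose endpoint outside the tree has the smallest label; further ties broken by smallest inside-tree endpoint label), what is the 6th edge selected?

G-H

Grow the tree from C using Prim:
Step 1: cheapest edge leaving the tree is C—F (3); add F.
Step 2: cheapest edge leaving the tree is A—F (2); add A.
Step 3: cheapest edge leaving the tree is B—F (2); add B.
Step 4: cheapest edge leaving the tree is C—E (4); add E.
Step 5: cheapest edge leaving the tree is B—H (7); add H.
Step 6: cheapest edge leaving the tree is G—H (9); add G.
Step 7: cheapest edge leaving the tree is C—D (17); add D.
The 6th edge added is G—H.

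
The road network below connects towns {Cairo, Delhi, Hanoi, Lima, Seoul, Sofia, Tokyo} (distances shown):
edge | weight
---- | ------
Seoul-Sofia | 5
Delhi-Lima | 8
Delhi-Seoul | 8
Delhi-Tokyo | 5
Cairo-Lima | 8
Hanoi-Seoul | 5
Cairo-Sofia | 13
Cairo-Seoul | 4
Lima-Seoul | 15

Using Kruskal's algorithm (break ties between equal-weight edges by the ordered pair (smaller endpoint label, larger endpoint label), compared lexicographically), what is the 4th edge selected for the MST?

Kruskal's algorithm — process edges by increasing weight (ties by edge label):
Cairo-Seoul (4): add — endpoints in different components.
Delhi-Tokyo (5): add — endpoints in different components.
Hanoi-Seoul (5): add — endpoints in different components.
Seoul-Sofia (5): add — endpoints in different components.
Cairo-Lima (8): add — endpoints in different components.
Delhi-Lima (8): add — endpoints in different components.
The 4th edge added is Seoul-Sofia.

Seoul-Sofia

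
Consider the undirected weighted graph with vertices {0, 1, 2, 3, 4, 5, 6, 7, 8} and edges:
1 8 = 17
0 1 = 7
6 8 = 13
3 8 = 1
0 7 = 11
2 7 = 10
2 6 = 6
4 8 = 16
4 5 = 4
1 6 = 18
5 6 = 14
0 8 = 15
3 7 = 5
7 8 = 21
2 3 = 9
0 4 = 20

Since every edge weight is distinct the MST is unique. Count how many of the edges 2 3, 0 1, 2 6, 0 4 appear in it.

3

Kruskal's algorithm — process edges by increasing weight (ties by edge label):
3 8 (1): add — endpoints in different components.
4 5 (4): add — endpoints in different components.
3 7 (5): add — endpoints in different components.
2 6 (6): add — endpoints in different components.
0 1 (7): add — endpoints in different components.
2 3 (9): add — endpoints in different components.
2 7 (10): skip — 2 and 7 already connected.
0 7 (11): add — endpoints in different components.
6 8 (13): skip — 6 and 8 already connected.
5 6 (14): add — endpoints in different components.
MST edge set: {3 8, 4 5, 3 7, 2 6, 0 1, 2 3, 0 7, 5 6}.
Of the listed edges, {2 3, 0 1, 2 6} are in the MST → 3.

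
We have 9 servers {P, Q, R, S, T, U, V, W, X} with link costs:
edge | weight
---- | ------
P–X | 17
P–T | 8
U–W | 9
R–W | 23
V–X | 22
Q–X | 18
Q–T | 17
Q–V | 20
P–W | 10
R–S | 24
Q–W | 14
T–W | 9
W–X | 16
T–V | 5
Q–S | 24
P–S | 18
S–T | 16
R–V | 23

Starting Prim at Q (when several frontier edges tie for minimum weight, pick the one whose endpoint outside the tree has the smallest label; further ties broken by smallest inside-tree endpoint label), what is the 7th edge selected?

Grow the tree from Q using Prim:
Step 1: cheapest edge leaving the tree is Q–W (14); add W.
Step 2: cheapest edge leaving the tree is T–W (9); add T.
Step 3: cheapest edge leaving the tree is T–V (5); add V.
Step 4: cheapest edge leaving the tree is P–T (8); add P.
Step 5: cheapest edge leaving the tree is U–W (9); add U.
Step 6: cheapest edge leaving the tree is S–T (16); add S.
Step 7: cheapest edge leaving the tree is W–X (16); add X.
Step 8: cheapest edge leaving the tree is R–V (23); add R.
The 7th edge added is W–X.

W-X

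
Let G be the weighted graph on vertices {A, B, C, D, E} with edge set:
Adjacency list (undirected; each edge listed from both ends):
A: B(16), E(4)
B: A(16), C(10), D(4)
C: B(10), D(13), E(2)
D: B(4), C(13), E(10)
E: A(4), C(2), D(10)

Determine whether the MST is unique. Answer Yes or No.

Kruskal's algorithm — process edges by increasing weight (ties by edge label):
C E (2): add — endpoints in different components.
A E (4): add — endpoints in different components.
B D (4): add — endpoints in different components.
B C (10): add — endpoints in different components.
Non-tree edge D E has weight 10, equal to the heaviest edge on its tree cycle — swapping gives another MST of the same weight. Not unique.

No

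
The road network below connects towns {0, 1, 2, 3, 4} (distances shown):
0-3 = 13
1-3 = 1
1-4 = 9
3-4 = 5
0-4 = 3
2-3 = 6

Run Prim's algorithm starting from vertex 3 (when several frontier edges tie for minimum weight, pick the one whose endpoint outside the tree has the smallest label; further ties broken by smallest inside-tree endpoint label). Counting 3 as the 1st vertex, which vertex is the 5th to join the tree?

2

Prim's algorithm from 3:
Step 1: frontier [1-3 1, 3-4 5, 2-3 6, 0-3 13] → take 1-3 (1); add 1.
Step 2: frontier [1-4 9, 3-4 5, 2-3 6, 0-3 13] → take 3-4 (5); add 4.
Step 3: frontier [2-3 6, 0-3 13, 0-4 3] → take 0-4 (3); add 0.
Step 4: frontier [2-3 6] → take 2-3 (6); add 2.
Vertex order: 3, 1, 4, 0, 2. The 5th vertex is 2.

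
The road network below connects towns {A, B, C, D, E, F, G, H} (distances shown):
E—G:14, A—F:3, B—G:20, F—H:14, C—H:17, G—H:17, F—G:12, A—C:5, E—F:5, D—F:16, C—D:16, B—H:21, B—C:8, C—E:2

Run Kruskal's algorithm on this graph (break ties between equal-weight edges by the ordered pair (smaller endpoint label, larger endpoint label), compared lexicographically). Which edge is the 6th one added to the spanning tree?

F-H

Kruskal's algorithm — process edges by increasing weight (ties by edge label):
C—E (2): add — endpoints in different components.
A—F (3): add — endpoints in different components.
A—C (5): add — endpoints in different components.
E—F (5): skip — E and F already connected.
B—C (8): add — endpoints in different components.
F—G (12): add — endpoints in different components.
E—G (14): skip — E and G already connected.
F—H (14): add — endpoints in different components.
C—D (16): add — endpoints in different components.
The 6th edge added is F—H.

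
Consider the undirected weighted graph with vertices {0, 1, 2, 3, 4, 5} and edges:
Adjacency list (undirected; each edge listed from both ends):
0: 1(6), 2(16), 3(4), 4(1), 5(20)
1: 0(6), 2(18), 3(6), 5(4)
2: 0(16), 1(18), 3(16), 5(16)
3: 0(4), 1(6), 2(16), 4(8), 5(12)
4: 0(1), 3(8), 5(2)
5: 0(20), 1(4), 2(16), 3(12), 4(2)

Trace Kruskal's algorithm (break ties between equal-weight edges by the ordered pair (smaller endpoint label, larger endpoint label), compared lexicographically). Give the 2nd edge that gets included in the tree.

4-5

Sort edges by weight, then run Kruskal:
0-4 (1): add — endpoints in different components.
4-5 (2): add — endpoints in different components.
0-3 (4): add — endpoints in different components.
1-5 (4): add — endpoints in different components.
0-1 (6): skip — 0 and 1 already connected.
1-3 (6): skip — 1 and 3 already connected.
3-4 (8): skip — 3 and 4 already connected.
3-5 (12): skip — 3 and 5 already connected.
0-2 (16): add — endpoints in different components.
The 2nd edge added is 4-5.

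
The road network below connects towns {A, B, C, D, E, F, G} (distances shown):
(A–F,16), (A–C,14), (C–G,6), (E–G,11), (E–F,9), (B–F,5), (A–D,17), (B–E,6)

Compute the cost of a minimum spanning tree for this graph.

Prim's algorithm from E:
Step 1: frontier [B–E 6, E–F 9, E–G 11] → take B–E (6); add B.
Step 2: frontier [B–F 5, E–F 9, E–G 11] → take B–F (5); add F.
Step 3: frontier [E–G 11, A–F 16] → take E–G (11); add G.
Step 4: frontier [A–F 16, C–G 6] → take C–G (6); add C.
Step 5: frontier [A–C 14, A–F 16] → take A–C (14); add A.
Step 6: frontier [A–D 17] → take A–D (17); add D.
MST edges: B–E, B–F, E–G, C–G, A–C, A–D; total weight 6+5+11+6+14+17 = 59.

59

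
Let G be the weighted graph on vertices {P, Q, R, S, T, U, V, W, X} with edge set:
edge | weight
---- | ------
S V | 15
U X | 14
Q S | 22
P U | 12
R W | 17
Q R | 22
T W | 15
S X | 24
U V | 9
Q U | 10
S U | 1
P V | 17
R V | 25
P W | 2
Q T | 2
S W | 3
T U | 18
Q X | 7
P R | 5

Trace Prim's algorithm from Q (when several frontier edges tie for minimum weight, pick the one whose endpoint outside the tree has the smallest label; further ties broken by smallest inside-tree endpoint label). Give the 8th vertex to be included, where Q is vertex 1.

Grow the tree from Q using Prim:
Step 1: cheapest edge leaving the tree is Q T (2); add T.
Step 2: cheapest edge leaving the tree is Q X (7); add X.
Step 3: cheapest edge leaving the tree is Q U (10); add U.
Step 4: cheapest edge leaving the tree is S U (1); add S.
Step 5: cheapest edge leaving the tree is S W (3); add W.
Step 6: cheapest edge leaving the tree is P W (2); add P.
Step 7: cheapest edge leaving the tree is P R (5); add R.
Step 8: cheapest edge leaving the tree is U V (9); add V.
Vertex order: Q, T, X, U, S, W, P, R, V. The 8th vertex is R.

R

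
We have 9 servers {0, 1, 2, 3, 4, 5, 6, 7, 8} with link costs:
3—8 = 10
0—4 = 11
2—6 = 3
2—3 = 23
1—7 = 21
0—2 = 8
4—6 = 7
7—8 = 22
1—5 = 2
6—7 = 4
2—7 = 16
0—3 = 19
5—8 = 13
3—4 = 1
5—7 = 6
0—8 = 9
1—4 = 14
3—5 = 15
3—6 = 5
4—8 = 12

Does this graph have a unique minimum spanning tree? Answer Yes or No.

Yes

Kruskal: consider edges lightest-first.
3—4 (1): add — endpoints in different components.
1—5 (2): add — endpoints in different components.
2—6 (3): add — endpoints in different components.
6—7 (4): add — endpoints in different components.
3—6 (5): add — endpoints in different components.
5—7 (6): add — endpoints in different components.
4—6 (7): skip — 4 and 6 already connected.
0—2 (8): add — endpoints in different components.
0—8 (9): add — endpoints in different components.
Every non-tree edge has weight strictly greater than the heaviest edge on the tree path between its endpoints, so the MST is unique.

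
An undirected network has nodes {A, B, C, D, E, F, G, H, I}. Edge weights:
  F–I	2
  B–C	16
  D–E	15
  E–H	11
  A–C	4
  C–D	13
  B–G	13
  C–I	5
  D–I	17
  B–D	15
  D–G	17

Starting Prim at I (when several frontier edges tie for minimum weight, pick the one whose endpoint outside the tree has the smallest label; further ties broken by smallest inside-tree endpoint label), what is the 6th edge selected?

B-G

Prim, starting at I.
Step 1: frontier [F–I 2, C–I 5, D–I 17] → take F–I (2); add F.
Step 2: frontier [C–I 5, D–I 17] → take C–I (5); add C.
Step 3: frontier [A–C 4, C–D 13, B–C 16, D–I 17] → take A–C (4); add A.
Step 4: frontier [C–D 13, B–C 16, D–I 17] → take C–D (13); add D.
Step 5: frontier [B–C 16, B–D 15, D–E 15, D–G 17] → take B–D (15); add B.
Step 6: frontier [B–G 13, D–E 15, D–G 17] → take B–G (13); add G.
Step 7: frontier [D–E 15] → take D–E (15); add E.
Step 8: frontier [E–H 11] → take E–H (11); add H.
The 6th edge added is B–G.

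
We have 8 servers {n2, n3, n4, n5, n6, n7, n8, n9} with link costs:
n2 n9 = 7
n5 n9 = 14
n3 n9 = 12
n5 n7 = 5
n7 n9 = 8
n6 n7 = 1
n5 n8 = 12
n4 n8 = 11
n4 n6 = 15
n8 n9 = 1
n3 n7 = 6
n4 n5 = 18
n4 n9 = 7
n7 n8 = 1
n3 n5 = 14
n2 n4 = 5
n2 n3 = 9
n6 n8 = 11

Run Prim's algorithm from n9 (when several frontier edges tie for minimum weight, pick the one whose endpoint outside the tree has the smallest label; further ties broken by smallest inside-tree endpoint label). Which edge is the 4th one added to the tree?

Grow the tree from n9 using Prim:
Step 1: cheapest edge leaving the tree is n8 n9 (1); add n8.
Step 2: cheapest edge leaving the tree is n7 n8 (1); add n7.
Step 3: cheapest edge leaving the tree is n6 n7 (1); add n6.
Step 4: cheapest edge leaving the tree is n5 n7 (5); add n5.
Step 5: cheapest edge leaving the tree is n3 n7 (6); add n3.
Step 6: cheapest edge leaving the tree is n2 n9 (7); add n2.
Step 7: cheapest edge leaving the tree is n2 n4 (5); add n4.
The 4th edge added is n5 n7.

n5-n7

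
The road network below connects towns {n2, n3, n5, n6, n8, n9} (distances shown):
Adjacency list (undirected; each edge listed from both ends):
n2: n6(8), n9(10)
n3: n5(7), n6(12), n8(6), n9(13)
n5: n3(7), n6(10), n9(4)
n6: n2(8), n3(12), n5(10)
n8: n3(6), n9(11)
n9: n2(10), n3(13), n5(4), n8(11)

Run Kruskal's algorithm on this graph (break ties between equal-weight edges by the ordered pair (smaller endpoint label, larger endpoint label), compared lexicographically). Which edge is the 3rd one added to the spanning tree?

Sort edges by weight, then run Kruskal:
n5–n9 (4): add — endpoints in different components.
n3–n8 (6): add — endpoints in different components.
n3–n5 (7): add — endpoints in different components.
n2–n6 (8): add — endpoints in different components.
n2–n9 (10): add — endpoints in different components.
The 3rd edge added is n3–n5.

n3-n5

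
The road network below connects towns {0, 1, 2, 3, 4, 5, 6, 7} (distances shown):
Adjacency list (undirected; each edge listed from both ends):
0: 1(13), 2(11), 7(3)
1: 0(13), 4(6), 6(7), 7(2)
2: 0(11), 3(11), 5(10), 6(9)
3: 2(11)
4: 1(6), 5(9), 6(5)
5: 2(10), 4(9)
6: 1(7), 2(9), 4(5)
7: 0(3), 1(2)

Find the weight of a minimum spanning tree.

45

Prim, starting at 2.
Step 1: frontier [2 6 9, 2 5 10, 0 2 11, 2 3 11] → take 2 6 (9); add 6.
Step 2: frontier [2 5 10, 0 2 11, 2 3 11, 4 6 5, 1 6 7] → take 4 6 (5); add 4.
Step 3: frontier [2 5 10, 0 2 11, 2 3 11, 1 4 6, 4 5 9, 1 6 7] → take 1 4 (6); add 1.
Step 4: frontier [1 7 2, 0 1 13, 2 5 10, 0 2 11, 2 3 11, 4 5 9] → take 1 7 (2); add 7.
Step 5: frontier [0 1 13, 2 5 10, 0 2 11, 2 3 11, 4 5 9, 0 7 3] → take 0 7 (3); add 0.
Step 6: frontier [2 5 10, 2 3 11, 4 5 9] → take 4 5 (9); add 5.
Step 7: frontier [2 3 11] → take 2 3 (11); add 3.
MST edges: 2 6, 4 6, 1 4, 1 7, 0 7, 4 5, 2 3; total weight 9+5+6+2+3+9+11 = 45.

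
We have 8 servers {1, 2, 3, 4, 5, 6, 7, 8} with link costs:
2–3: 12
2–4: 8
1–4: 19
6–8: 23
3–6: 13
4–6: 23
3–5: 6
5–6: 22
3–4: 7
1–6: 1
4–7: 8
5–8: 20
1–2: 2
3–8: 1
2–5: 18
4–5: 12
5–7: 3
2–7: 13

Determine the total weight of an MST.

28

Prim, starting at 5.
Step 1: cheapest edge leaving the tree is 5–7 (3); add 7.
Step 2: cheapest edge leaving the tree is 3–5 (6); add 3.
Step 3: cheapest edge leaving the tree is 3–8 (1); add 8.
Step 4: cheapest edge leaving the tree is 3–4 (7); add 4.
Step 5: cheapest edge leaving the tree is 2–4 (8); add 2.
Step 6: cheapest edge leaving the tree is 1–2 (2); add 1.
Step 7: cheapest edge leaving the tree is 1–6 (1); add 6.
MST edges: 5–7, 3–5, 3–8, 3–4, 2–4, 1–2, 1–6; total weight 3+6+1+7+8+2+1 = 28.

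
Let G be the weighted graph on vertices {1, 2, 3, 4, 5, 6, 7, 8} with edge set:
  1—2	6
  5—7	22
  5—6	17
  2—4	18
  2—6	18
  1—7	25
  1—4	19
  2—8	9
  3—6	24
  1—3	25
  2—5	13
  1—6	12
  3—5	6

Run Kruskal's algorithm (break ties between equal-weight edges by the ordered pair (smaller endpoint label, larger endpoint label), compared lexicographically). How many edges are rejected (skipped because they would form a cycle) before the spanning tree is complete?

Sort edges by weight, then run Kruskal:
1—2 (6): add — endpoints in different components.
3—5 (6): add — endpoints in different components.
2—8 (9): add — endpoints in different components.
1—6 (12): add — endpoints in different components.
2—5 (13): add — endpoints in different components.
5—6 (17): skip — 5 and 6 already connected.
2—4 (18): add — endpoints in different components.
2—6 (18): skip — 2 and 6 already connected.
1—4 (19): skip — 1 and 4 already connected.
5—7 (22): add — endpoints in different components.
Edges rejected before the tree was complete: 3.

3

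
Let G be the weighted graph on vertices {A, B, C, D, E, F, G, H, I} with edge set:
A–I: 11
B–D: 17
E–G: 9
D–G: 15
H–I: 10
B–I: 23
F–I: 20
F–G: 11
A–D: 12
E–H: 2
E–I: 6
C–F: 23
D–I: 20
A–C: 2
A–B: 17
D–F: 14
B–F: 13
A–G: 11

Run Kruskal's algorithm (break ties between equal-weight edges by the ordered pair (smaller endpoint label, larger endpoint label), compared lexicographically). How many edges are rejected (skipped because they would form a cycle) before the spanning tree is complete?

2

Sort edges by weight, then run Kruskal:
A–C (2): add — endpoints in different components.
E–H (2): add — endpoints in different components.
E–I (6): add — endpoints in different components.
E–G (9): add — endpoints in different components.
H–I (10): skip — H and I already connected.
A–G (11): add — endpoints in different components.
A–I (11): skip — A and I already connected.
F–G (11): add — endpoints in different components.
A–D (12): add — endpoints in different components.
B–F (13): add — endpoints in different components.
Edges rejected before the tree was complete: 2.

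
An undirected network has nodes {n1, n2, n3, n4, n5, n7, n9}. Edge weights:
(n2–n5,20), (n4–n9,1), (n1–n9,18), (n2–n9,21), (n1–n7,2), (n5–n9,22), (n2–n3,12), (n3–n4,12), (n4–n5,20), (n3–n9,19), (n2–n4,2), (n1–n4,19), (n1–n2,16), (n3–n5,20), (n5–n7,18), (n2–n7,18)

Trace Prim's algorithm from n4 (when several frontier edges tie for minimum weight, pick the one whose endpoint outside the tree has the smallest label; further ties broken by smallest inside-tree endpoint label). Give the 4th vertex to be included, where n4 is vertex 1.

n3

Grow the tree from n4 using Prim:
Step 1: cheapest edge leaving the tree is n4–n9 (1); add n9.
Step 2: cheapest edge leaving the tree is n2–n4 (2); add n2.
Step 3: cheapest edge leaving the tree is n2–n3 (12); add n3.
Step 4: cheapest edge leaving the tree is n1–n2 (16); add n1.
Step 5: cheapest edge leaving the tree is n1–n7 (2); add n7.
Step 6: cheapest edge leaving the tree is n5–n7 (18); add n5.
Vertex order: n4, n9, n2, n3, n1, n7, n5. The 4th vertex is n3.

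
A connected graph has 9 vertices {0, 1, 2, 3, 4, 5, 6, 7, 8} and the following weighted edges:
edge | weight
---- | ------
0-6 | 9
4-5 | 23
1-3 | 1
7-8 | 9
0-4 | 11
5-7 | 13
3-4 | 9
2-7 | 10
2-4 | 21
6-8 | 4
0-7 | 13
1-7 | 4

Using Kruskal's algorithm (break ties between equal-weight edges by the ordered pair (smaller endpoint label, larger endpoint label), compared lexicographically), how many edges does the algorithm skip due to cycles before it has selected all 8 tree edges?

Sort edges by weight, then run Kruskal:
1-3 (1): add — endpoints in different components.
1-7 (4): add — endpoints in different components.
6-8 (4): add — endpoints in different components.
0-6 (9): add — endpoints in different components.
3-4 (9): add — endpoints in different components.
7-8 (9): add — endpoints in different components.
2-7 (10): add — endpoints in different components.
0-4 (11): skip — 0 and 4 already connected.
0-7 (13): skip — 0 and 7 already connected.
5-7 (13): add — endpoints in different components.
Edges rejected before the tree was complete: 2.

2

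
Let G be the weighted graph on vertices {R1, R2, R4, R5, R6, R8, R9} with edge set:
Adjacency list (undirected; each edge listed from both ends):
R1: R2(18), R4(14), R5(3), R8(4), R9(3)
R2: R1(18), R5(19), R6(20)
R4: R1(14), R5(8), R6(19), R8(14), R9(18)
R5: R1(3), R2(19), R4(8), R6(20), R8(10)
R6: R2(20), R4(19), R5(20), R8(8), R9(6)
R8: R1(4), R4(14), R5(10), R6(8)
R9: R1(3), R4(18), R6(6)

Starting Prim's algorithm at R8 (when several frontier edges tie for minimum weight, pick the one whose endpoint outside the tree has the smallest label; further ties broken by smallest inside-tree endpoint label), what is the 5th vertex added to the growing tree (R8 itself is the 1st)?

R6

Grow the tree from R8 using Prim:
Step 1: cheapest edge leaving the tree is R1-R8 (4); add R1.
Step 2: cheapest edge leaving the tree is R1-R5 (3); add R5.
Step 3: cheapest edge leaving the tree is R1-R9 (3); add R9.
Step 4: cheapest edge leaving the tree is R6-R9 (6); add R6.
Step 5: cheapest edge leaving the tree is R4-R5 (8); add R4.
Step 6: cheapest edge leaving the tree is R1-R2 (18); add R2.
Vertex order: R8, R1, R5, R9, R6, R4, R2. The 5th vertex is R6.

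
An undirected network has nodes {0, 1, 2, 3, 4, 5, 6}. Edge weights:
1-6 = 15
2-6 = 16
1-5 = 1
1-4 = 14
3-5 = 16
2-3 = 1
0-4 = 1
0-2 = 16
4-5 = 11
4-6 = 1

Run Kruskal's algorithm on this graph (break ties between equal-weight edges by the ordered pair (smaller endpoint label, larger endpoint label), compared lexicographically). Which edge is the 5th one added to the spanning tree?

Kruskal's algorithm — process edges by increasing weight (ties by edge label):
0-4 (1): add. Components now {0,4} {1} {2} {3} {5} {6}
1-5 (1): add. Components now {0,4} {1,5} {2} {3} {6}
2-3 (1): add. Components now {0,4} {1,5} {2,3} {6}
4-6 (1): add. Components now {0,4,6} {1,5} {2,3}
4-5 (11): add. Components now {0,1,4,5,6} {2,3}
1-4 (14): skip — 1 and 4 already connected.
1-6 (15): skip — 1 and 6 already connected.
0-2 (16): add. Components now {0,1,2,3,4,5,6}
The 5th edge added is 4-5.

4-5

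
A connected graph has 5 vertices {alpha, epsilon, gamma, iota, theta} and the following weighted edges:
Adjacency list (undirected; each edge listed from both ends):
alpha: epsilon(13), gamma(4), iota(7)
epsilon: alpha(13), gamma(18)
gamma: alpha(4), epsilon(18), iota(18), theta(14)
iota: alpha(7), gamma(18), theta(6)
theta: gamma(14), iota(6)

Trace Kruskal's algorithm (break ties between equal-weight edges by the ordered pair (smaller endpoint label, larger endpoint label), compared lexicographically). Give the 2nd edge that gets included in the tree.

Sort edges by weight, then run Kruskal:
alpha—gamma (4): add — endpoints in different components.
iota—theta (6): add — endpoints in different components.
alpha—iota (7): add — endpoints in different components.
alpha—epsilon (13): add — endpoints in different components.
The 2nd edge added is iota—theta.

iota-theta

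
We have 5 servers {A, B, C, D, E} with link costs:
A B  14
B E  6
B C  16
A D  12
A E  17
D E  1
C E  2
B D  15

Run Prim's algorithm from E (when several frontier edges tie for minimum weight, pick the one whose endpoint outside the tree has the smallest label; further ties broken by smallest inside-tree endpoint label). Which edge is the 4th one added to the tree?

Prim, starting at E.
Step 1: cheapest edge leaving the tree is D E (1); add D.
Step 2: cheapest edge leaving the tree is C E (2); add C.
Step 3: cheapest edge leaving the tree is B E (6); add B.
Step 4: cheapest edge leaving the tree is A D (12); add A.
The 4th edge added is A D.

A-D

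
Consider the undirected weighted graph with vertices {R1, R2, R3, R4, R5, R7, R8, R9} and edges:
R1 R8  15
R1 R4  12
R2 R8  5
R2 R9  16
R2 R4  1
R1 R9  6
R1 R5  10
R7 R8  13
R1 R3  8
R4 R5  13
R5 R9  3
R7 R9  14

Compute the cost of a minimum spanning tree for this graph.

48

Prim's algorithm from R5:
Step 1: cheapest edge leaving the tree is R5 R9 (3); add R9.
Step 2: cheapest edge leaving the tree is R1 R9 (6); add R1.
Step 3: cheapest edge leaving the tree is R1 R3 (8); add R3.
Step 4: cheapest edge leaving the tree is R1 R4 (12); add R4.
Step 5: cheapest edge leaving the tree is R2 R4 (1); add R2.
Step 6: cheapest edge leaving the tree is R2 R8 (5); add R8.
Step 7: cheapest edge leaving the tree is R7 R8 (13); add R7.
MST edges: R5 R9, R1 R9, R1 R3, R1 R4, R2 R4, R2 R8, R7 R8; total weight 3+6+8+12+1+5+13 = 48.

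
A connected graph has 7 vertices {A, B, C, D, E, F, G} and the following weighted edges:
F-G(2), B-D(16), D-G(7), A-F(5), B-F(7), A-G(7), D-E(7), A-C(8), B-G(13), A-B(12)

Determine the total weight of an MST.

36

Kruskal: consider edges lightest-first.
F-G (2): add. Components now {A} {B} {C} {D} {E} {F,G}
A-F (5): add. Components now {A,F,G} {B} {C} {D} {E}
A-G (7): skip — A and G already connected.
B-F (7): add. Components now {A,B,F,G} {C} {D} {E}
D-E (7): add. Components now {A,B,F,G} {C} {D,E}
D-G (7): add. Components now {A,B,D,E,F,G} {C}
A-C (8): add. Components now {A,B,C,D,E,F,G}
MST edges: F-G, A-F, B-F, D-E, D-G, A-C; total weight 2+5+7+7+7+8 = 36.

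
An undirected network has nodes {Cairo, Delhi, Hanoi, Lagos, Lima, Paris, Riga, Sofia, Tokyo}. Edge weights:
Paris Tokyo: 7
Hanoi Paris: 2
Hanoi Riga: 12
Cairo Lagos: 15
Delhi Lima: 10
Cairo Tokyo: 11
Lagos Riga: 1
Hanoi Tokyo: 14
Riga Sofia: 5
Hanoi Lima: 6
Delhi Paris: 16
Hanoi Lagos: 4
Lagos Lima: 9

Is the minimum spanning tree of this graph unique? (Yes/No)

Yes

Kruskal: consider edges lightest-first.
Lagos Riga (1): add — endpoints in different components.
Hanoi Paris (2): add — endpoints in different components.
Hanoi Lagos (4): add — endpoints in different components.
Riga Sofia (5): add — endpoints in different components.
Hanoi Lima (6): add — endpoints in different components.
Paris Tokyo (7): add — endpoints in different components.
Lagos Lima (9): skip — Lagos and Lima already connected.
Delhi Lima (10): add — endpoints in different components.
Cairo Tokyo (11): add — endpoints in different components.
Every non-tree edge has weight strictly greater than the heaviest edge on the tree path between its endpoints, so the MST is unique.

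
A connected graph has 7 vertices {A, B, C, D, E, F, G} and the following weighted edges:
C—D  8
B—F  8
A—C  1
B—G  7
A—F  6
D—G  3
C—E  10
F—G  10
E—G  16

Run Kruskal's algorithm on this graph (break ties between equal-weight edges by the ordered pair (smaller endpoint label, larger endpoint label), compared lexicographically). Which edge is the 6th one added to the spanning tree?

Kruskal's algorithm — process edges by increasing weight (ties by edge label):
A—C (1): add — endpoints in different components.
D—G (3): add — endpoints in different components.
A—F (6): add — endpoints in different components.
B—G (7): add — endpoints in different components.
B—F (8): add — endpoints in different components.
C—D (8): skip — C and D already connected.
C—E (10): add — endpoints in different components.
The 6th edge added is C—E.

C-E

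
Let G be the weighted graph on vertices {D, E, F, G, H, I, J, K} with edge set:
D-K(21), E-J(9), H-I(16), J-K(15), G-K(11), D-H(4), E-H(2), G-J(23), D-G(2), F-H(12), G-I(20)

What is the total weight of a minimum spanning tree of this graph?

56

Prim's algorithm from D:
Step 1: cheapest edge leaving the tree is D-G (2); add G.
Step 2: cheapest edge leaving the tree is D-H (4); add H.
Step 3: cheapest edge leaving the tree is E-H (2); add E.
Step 4: cheapest edge leaving the tree is E-J (9); add J.
Step 5: cheapest edge leaving the tree is G-K (11); add K.
Step 6: cheapest edge leaving the tree is F-H (12); add F.
Step 7: cheapest edge leaving the tree is H-I (16); add I.
MST edges: D-G, D-H, E-H, E-J, G-K, F-H, H-I; total weight 2+4+2+9+11+12+16 = 56.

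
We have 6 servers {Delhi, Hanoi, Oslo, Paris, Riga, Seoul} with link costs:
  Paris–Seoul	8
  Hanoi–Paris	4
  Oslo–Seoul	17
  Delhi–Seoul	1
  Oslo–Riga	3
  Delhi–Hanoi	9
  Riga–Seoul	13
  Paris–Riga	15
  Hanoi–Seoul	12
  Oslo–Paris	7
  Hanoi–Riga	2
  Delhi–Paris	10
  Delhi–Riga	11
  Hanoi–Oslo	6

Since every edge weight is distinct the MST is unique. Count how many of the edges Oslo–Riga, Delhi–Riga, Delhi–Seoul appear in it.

2

Kruskal's algorithm — process edges by increasing weight (ties by edge label):
Delhi–Seoul (1): add — endpoints in different components.
Hanoi–Riga (2): add — endpoints in different components.
Oslo–Riga (3): add — endpoints in different components.
Hanoi–Paris (4): add — endpoints in different components.
Hanoi–Oslo (6): skip — Hanoi and Oslo already connected.
Oslo–Paris (7): skip — Paris and Oslo already connected.
Paris–Seoul (8): add — endpoints in different components.
MST edge set: {Delhi–Seoul, Hanoi–Riga, Oslo–Riga, Hanoi–Paris, Paris–Seoul}.
Of the listed edges, {Oslo–Riga, Delhi–Seoul} are in the MST → 2.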